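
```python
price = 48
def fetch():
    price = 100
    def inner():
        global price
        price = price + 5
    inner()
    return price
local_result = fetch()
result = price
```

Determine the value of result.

Step 1: Global price = 48. fetch() creates local price = 100.
Step 2: inner() declares global price and adds 5: global price = 48 + 5 = 53.
Step 3: fetch() returns its local price = 100 (unaffected by inner).
Step 4: result = global price = 53

The answer is 53.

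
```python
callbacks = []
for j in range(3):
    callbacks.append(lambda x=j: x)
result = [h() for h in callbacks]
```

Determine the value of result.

Step 1: Default arg x=j captures j at each iteration.
Step 2: Each lambda has its own default: 0, 1, ..., 2.
Step 3: result = [0, 1, 2]

The answer is [0, 1, 2].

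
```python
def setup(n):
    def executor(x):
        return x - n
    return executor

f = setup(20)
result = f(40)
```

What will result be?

Step 1: setup(20) creates a closure capturing n = 20.
Step 2: f(40) computes 40 - 20 = 20.
Step 3: result = 20

The answer is 20.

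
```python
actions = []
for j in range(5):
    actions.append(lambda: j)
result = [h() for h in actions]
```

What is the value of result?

Step 1: All 5 lambdas share the same variable j.
Step 2: After the loop, j = 4.
Step 3: Each call returns 4. result = [4, 4, 4, 4, 4]

The answer is [4, 4, 4, 4, 4].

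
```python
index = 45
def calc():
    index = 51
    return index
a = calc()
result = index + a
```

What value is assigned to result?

Step 1: Global index = 45. calc() returns local index = 51.
Step 2: a = 51. Global index still = 45.
Step 3: result = 45 + 51 = 96

The answer is 96.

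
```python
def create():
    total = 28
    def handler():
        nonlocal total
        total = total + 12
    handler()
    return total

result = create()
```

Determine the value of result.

Step 1: create() sets total = 28.
Step 2: handler() uses nonlocal to modify total in create's scope: total = 28 + 12 = 40.
Step 3: create() returns the modified total = 40

The answer is 40.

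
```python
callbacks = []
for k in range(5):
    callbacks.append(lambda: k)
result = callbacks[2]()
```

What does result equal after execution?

Step 1: The loop creates 5 lambdas, all referencing the same variable k.
Step 2: After the loop, k = 4 (final value).
Step 3: callbacks[2]() looks up k at call time and finds 4. This is the late binding gotcha. result = 4

The answer is 4.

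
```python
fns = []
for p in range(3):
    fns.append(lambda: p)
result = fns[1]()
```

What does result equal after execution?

Step 1: The loop creates 3 lambdas, all referencing the same variable p.
Step 2: After the loop, p = 2 (final value).
Step 3: fns[1]() looks up p at call time and finds 2. This is the late binding gotcha. result = 2

The answer is 2.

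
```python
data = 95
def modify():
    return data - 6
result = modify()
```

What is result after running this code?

Step 1: data = 95 is defined globally.
Step 2: modify() looks up data from global scope = 95, then computes 95 - 6 = 89.
Step 3: result = 89

The answer is 89.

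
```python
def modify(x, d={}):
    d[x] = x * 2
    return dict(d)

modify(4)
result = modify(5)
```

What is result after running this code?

Step 1: Mutable default dict is shared across calls.
Step 2: First call adds 4: 8. Second call adds 5: 10.
Step 3: result = {4: 8, 5: 10}

The answer is {4: 8, 5: 10}.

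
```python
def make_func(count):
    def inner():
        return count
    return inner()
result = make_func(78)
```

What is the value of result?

Step 1: make_func(78) binds parameter count = 78.
Step 2: inner() looks up count in enclosing scope and finds the parameter count = 78.
Step 3: result = 78

The answer is 78.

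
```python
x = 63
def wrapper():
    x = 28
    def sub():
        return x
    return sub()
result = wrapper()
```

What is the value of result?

Step 1: x = 63 globally, but wrapper() defines x = 28 locally.
Step 2: sub() looks up x. Not in local scope, so checks enclosing scope (wrapper) and finds x = 28.
Step 3: result = 28

The answer is 28.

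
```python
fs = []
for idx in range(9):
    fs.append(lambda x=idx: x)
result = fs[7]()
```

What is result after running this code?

Step 1: Default argument x=idx captures idx's value at each iteration.
Step 2: fs[7] captured x = 7 when idx was 7.
Step 3: result = 7

The answer is 7.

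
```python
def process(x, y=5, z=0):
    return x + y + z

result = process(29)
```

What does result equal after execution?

Step 1: process(29) uses defaults y = 5, z = 0.
Step 2: Returns 29 + 5 + 0 = 34.
Step 3: result = 34

The answer is 34.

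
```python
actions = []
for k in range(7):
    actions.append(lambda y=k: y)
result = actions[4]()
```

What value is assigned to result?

Step 1: Default argument y=k captures k's value at each iteration.
Step 2: actions[4] captured y = 4 when k was 4.
Step 3: result = 4

The answer is 4.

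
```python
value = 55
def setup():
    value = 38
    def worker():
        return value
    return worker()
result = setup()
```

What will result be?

Step 1: value = 55 globally, but setup() defines value = 38 locally.
Step 2: worker() looks up value. Not in local scope, so checks enclosing scope (setup) and finds value = 38.
Step 3: result = 38

The answer is 38.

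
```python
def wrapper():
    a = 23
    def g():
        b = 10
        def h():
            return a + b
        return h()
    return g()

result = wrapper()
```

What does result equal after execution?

Step 1: wrapper() defines a = 23. g() defines b = 10.
Step 2: h() accesses both from enclosing scopes: a = 23, b = 10.
Step 3: result = 23 + 10 = 33

The answer is 33.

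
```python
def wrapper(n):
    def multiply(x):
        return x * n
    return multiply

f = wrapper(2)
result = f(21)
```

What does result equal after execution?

Step 1: wrapper(2) returns multiply closure with n = 2.
Step 2: f(21) computes 21 * 2 = 42.
Step 3: result = 42

The answer is 42.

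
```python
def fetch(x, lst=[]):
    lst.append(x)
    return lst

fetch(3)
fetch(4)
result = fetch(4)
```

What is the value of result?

Step 1: Mutable default argument gotcha! The list [] is created once.
Step 2: Each call appends to the SAME list: [3], [3, 4], [3, 4, 4].
Step 3: result = [3, 4, 4]

The answer is [3, 4, 4].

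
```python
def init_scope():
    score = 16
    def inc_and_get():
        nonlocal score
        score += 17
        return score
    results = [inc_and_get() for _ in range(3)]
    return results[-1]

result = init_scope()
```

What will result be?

Step 1: score = 16.
Step 2: Three calls to inc_and_get(), each adding 17.
Step 3: Last value = 16 + 17 * 3 = 67

The answer is 67.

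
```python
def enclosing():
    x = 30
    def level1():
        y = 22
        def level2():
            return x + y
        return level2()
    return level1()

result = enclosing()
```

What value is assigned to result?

Step 1: x = 30 in enclosing. y = 22 in level1.
Step 2: level2() reads x = 30 and y = 22 from enclosing scopes.
Step 3: result = 30 + 22 = 52

The answer is 52.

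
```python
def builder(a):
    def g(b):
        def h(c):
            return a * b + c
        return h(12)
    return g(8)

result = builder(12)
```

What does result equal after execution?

Step 1: a = 12, b = 8, c = 12.
Step 2: h() computes a * b + c = 12 * 8 + 12 = 108.
Step 3: result = 108

The answer is 108.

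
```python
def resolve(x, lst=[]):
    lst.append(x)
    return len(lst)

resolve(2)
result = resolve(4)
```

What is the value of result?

Step 1: Mutable default list persists between calls.
Step 2: First call: lst = [2], len = 1. Second call: lst = [2, 4], len = 2.
Step 3: result = 2

The answer is 2.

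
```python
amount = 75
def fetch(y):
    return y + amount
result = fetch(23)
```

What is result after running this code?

Step 1: amount = 75 is defined globally.
Step 2: fetch(23) uses parameter y = 23 and looks up amount from global scope = 75.
Step 3: result = 23 + 75 = 98

The answer is 98.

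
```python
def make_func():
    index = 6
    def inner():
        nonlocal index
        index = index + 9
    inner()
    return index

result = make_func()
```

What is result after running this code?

Step 1: make_func() sets index = 6.
Step 2: inner() uses nonlocal to modify index in make_func's scope: index = 6 + 9 = 15.
Step 3: make_func() returns the modified index = 15

The answer is 15.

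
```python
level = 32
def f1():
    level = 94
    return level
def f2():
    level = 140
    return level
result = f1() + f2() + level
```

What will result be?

Step 1: Each function shadows global level with its own local.
Step 2: f1() returns 94, f2() returns 140.
Step 3: Global level = 32 is unchanged. result = 94 + 140 + 32 = 266

The answer is 266.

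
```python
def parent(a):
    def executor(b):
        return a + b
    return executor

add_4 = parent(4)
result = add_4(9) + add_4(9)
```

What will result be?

Step 1: add_4 captures a = 4.
Step 2: add_4(9) = 4 + 9 = 13, called twice.
Step 3: result = 13 + 13 = 26

The answer is 26.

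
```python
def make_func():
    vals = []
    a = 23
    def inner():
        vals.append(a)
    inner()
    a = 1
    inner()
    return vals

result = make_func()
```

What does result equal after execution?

Step 1: a = 23. inner() appends current a to vals.
Step 2: First inner(): appends 23. Then a = 1.
Step 3: Second inner(): appends 1 (closure sees updated a). result = [23, 1]

The answer is [23, 1].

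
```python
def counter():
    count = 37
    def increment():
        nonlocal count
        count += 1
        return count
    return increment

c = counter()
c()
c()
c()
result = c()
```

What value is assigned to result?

Step 1: counter() creates closure with count = 37.
Step 2: Each c() call increments count via nonlocal. After 4 calls: 37 + 4 = 41.
Step 3: result = 41

The answer is 41.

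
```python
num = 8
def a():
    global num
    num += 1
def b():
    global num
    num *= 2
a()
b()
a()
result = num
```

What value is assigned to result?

Step 1: num = 8.
Step 2: a(): num = 8 + 1 = 9.
Step 3: b(): num = 9 * 2 = 18.
Step 4: a(): num = 18 + 1 = 19

The answer is 19.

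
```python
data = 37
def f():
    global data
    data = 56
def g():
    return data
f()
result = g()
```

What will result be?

Step 1: data = 37.
Step 2: f() sets global data = 56.
Step 3: g() reads global data = 56. result = 56

The answer is 56.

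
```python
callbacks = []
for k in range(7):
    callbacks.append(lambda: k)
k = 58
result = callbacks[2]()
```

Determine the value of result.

Step 1: Lambdas capture the variable k by reference, not by value.
Step 2: After the loop, k is reassigned to 58.
Step 3: callbacks[2]() looks up the current k = 58. result = 58

The answer is 58.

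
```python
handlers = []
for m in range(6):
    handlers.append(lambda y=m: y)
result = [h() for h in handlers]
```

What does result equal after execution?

Step 1: Default arg y=m captures m at each iteration.
Step 2: Each lambda has its own default: 0, 1, ..., 5.
Step 3: result = [0, 1, 2, 3, 4, 5]

The answer is [0, 1, 2, 3, 4, 5].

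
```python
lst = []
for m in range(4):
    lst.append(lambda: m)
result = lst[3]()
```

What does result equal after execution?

Step 1: The loop creates 4 lambdas, all referencing the same variable m.
Step 2: After the loop, m = 3 (final value).
Step 3: lst[3]() looks up m at call time and finds 3. This is the late binding gotcha. result = 3

The answer is 3.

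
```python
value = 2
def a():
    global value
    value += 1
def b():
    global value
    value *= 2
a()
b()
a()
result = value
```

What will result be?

Step 1: value = 2.
Step 2: a(): value = 2 + 1 = 3.
Step 3: b(): value = 3 * 2 = 6.
Step 4: a(): value = 6 + 1 = 7

The answer is 7.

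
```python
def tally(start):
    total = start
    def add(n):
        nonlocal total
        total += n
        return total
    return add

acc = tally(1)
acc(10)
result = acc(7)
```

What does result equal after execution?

Step 1: tally(1) creates closure with total = 1.
Step 2: First acc(10): total = 1 + 10 = 11.
Step 3: Second acc(7): total = 11 + 7 = 18. result = 18

The answer is 18.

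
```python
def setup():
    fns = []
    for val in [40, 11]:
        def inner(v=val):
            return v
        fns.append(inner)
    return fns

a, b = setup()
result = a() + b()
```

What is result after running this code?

Step 1: Default argument v=val captures val at each iteration.
Step 2: a() returns 40 (captured at first iteration), b() returns 11 (captured at second).
Step 3: result = 40 + 11 = 51

The answer is 51.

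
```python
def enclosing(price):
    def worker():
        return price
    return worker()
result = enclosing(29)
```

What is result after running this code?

Step 1: enclosing(29) binds parameter price = 29.
Step 2: worker() looks up price in enclosing scope and finds the parameter price = 29.
Step 3: result = 29

The answer is 29.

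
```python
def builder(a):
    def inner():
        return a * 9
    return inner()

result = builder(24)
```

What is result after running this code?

Step 1: builder(24) binds parameter a = 24.
Step 2: inner() accesses a = 24 from enclosing scope.
Step 3: result = 24 * 9 = 216

The answer is 216.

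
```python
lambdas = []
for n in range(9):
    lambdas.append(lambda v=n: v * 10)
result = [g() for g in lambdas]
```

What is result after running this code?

Step 1: Default arg v=n captures n at each iteration.
Step 2: lambdas[k] has v defaulting to k, returns k * 10.
Step 3: result = [0, 10, 20, 30, 40, 50, 60, 70, 80]

The answer is [0, 10, 20, 30, 40, 50, 60, 70, 80].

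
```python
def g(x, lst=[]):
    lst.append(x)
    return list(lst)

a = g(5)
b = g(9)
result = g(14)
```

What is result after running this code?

Step 1: Default list is shared. list() creates copies for return values.
Step 2: Internal list grows: [5] -> [5, 9] -> [5, 9, 14].
Step 3: result = [5, 9, 14]

The answer is [5, 9, 14].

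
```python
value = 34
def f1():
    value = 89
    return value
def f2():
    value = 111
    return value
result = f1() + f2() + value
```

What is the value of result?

Step 1: Each function shadows global value with its own local.
Step 2: f1() returns 89, f2() returns 111.
Step 3: Global value = 34 is unchanged. result = 89 + 111 + 34 = 234

The answer is 234.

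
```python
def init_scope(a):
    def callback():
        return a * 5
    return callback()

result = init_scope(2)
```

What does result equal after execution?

Step 1: init_scope(2) binds parameter a = 2.
Step 2: callback() accesses a = 2 from enclosing scope.
Step 3: result = 2 * 5 = 10

The answer is 10.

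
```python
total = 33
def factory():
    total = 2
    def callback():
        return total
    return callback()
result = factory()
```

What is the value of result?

Step 1: total = 33 globally, but factory() defines total = 2 locally.
Step 2: callback() looks up total. Not in local scope, so checks enclosing scope (factory) and finds total = 2.
Step 3: result = 2

The answer is 2.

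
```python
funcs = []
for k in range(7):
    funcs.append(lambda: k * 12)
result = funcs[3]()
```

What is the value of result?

Step 1: All lambdas reference the same variable k (late binding).
Step 2: After the loop, k = 6. Every lambda returns k * 12.
Step 3: funcs[3]() = 6 * 12 = 72

The answer is 72.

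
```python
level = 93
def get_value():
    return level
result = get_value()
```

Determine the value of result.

Step 1: level = 93 is defined in the global scope.
Step 2: get_value() looks up level. No local level exists, so Python checks the global scope via LEGB rule and finds level = 93.
Step 3: result = 93

The answer is 93.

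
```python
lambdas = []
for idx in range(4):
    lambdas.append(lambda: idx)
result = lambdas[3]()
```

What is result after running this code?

Step 1: The loop creates 4 lambdas, all referencing the same variable idx.
Step 2: After the loop, idx = 3 (final value).
Step 3: lambdas[3]() looks up idx at call time and finds 3. This is the late binding gotcha. result = 3

The answer is 3.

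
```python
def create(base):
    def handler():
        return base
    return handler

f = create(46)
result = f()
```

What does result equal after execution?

Step 1: create(46) creates closure capturing base = 46.
Step 2: f() returns the captured base = 46.
Step 3: result = 46

The answer is 46.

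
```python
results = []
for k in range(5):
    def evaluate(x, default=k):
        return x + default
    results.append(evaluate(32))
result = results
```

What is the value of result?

Step 1: Default argument default=k is evaluated at function definition time.
Step 2: Each iteration creates evaluate with default = current k value.
Step 3: evaluate(32) returns 32 + default. results = [32, 33, 34, 35, 36]

The answer is [32, 33, 34, 35, 36].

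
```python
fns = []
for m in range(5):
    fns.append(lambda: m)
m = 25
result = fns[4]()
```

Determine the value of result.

Step 1: Lambdas capture the variable m by reference, not by value.
Step 2: After the loop, m is reassigned to 25.
Step 3: fns[4]() looks up the current m = 25. result = 25

The answer is 25.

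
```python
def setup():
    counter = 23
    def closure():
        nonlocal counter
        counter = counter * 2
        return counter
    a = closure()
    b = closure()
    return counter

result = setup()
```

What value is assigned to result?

Step 1: counter starts at 23.
Step 2: First closure(): counter = 23 * 2 = 46.
Step 3: Second closure(): counter = 46 * 2 = 92.
Step 4: result = 92

The answer is 92.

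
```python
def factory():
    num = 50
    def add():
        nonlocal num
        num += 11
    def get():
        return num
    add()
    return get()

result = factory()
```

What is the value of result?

Step 1: num = 50. add() modifies it via nonlocal, get() reads it.
Step 2: add() makes num = 50 + 11 = 61.
Step 3: get() returns 61. result = 61

The answer is 61.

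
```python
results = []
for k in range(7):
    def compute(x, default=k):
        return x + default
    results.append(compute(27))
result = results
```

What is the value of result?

Step 1: Default argument default=k is evaluated at function definition time.
Step 2: Each iteration creates compute with default = current k value.
Step 3: compute(27) returns 27 + default. results = [27, 28, 29, 30, 31, 32, 33]

The answer is [27, 28, 29, 30, 31, 32, 33].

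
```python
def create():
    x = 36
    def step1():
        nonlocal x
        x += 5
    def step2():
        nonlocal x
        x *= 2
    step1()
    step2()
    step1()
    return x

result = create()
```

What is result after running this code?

Step 1: x = 36.
Step 2: step1(): x = 36 + 5 = 41.
Step 3: step2(): x = 41 * 2 = 82.
Step 4: step1(): x = 82 + 5 = 87. result = 87

The answer is 87.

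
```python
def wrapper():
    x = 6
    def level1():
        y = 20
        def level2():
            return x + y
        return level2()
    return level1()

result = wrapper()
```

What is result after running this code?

Step 1: x = 6 in wrapper. y = 20 in level1.
Step 2: level2() reads x = 6 and y = 20 from enclosing scopes.
Step 3: result = 6 + 20 = 26

The answer is 26.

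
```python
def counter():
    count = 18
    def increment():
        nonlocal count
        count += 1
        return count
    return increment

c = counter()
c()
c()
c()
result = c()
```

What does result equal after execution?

Step 1: counter() creates closure with count = 18.
Step 2: Each c() call increments count via nonlocal. After 4 calls: 18 + 4 = 22.
Step 3: result = 22

The answer is 22.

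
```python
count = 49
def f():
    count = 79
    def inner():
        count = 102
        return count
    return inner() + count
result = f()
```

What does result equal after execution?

Step 1: f() has local count = 79. inner() has local count = 102.
Step 2: inner() returns its local count = 102.
Step 3: f() returns 102 + its own count (79) = 181

The answer is 181.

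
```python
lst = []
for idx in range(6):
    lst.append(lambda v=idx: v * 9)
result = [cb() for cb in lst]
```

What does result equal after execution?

Step 1: Default arg v=idx captures idx at each iteration.
Step 2: lst[k] has v defaulting to k, returns k * 9.
Step 3: result = [0, 9, 18, 27, 36, 45]

The answer is [0, 9, 18, 27, 36, 45].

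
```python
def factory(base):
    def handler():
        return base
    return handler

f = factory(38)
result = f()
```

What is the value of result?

Step 1: factory(38) creates closure capturing base = 38.
Step 2: f() returns the captured base = 38.
Step 3: result = 38

The answer is 38.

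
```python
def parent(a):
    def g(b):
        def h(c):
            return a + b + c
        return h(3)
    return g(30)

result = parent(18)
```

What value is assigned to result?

Step 1: a = 18, b = 30, c = 3 across three nested scopes.
Step 2: h() accesses all three via LEGB rule.
Step 3: result = 18 + 30 + 3 = 51

The answer is 51.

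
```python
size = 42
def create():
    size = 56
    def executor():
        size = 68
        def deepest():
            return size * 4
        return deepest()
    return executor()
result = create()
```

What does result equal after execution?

Step 1: deepest() looks up size through LEGB: not local, finds size = 68 in enclosing executor().
Step 2: Returns 68 * 4 = 272.
Step 3: result = 272

The answer is 272.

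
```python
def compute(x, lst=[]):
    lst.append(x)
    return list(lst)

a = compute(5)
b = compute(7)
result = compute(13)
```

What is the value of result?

Step 1: Default list is shared. list() creates copies for return values.
Step 2: Internal list grows: [5] -> [5, 7] -> [5, 7, 13].
Step 3: result = [5, 7, 13]

The answer is [5, 7, 13].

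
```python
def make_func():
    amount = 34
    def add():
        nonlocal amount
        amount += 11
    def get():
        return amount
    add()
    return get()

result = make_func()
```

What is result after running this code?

Step 1: amount = 34. add() modifies it via nonlocal, get() reads it.
Step 2: add() makes amount = 34 + 11 = 45.
Step 3: get() returns 45. result = 45

The answer is 45.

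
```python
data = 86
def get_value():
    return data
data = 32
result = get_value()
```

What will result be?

Step 1: data is first set to 86, then reassigned to 32.
Step 2: get_value() is called after the reassignment, so it looks up the current global data = 32.
Step 3: result = 32

The answer is 32.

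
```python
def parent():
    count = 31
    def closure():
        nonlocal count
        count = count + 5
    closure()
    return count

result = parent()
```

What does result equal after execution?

Step 1: parent() sets count = 31.
Step 2: closure() uses nonlocal to modify count in parent's scope: count = 31 + 5 = 36.
Step 3: parent() returns the modified count = 36

The answer is 36.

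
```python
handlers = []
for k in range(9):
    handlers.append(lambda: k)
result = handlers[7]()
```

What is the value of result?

Step 1: The loop creates 9 lambdas, all referencing the same variable k.
Step 2: After the loop, k = 8 (final value).
Step 3: handlers[7]() looks up k at call time and finds 8. This is the late binding gotcha. result = 8

The answer is 8.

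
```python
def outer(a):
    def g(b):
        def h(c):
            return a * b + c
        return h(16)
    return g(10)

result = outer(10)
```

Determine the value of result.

Step 1: a = 10, b = 10, c = 16.
Step 2: h() computes a * b + c = 10 * 10 + 16 = 116.
Step 3: result = 116

The answer is 116.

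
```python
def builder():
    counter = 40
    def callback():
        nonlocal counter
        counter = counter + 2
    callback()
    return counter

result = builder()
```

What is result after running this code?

Step 1: builder() sets counter = 40.
Step 2: callback() uses nonlocal to modify counter in builder's scope: counter = 40 + 2 = 42.
Step 3: builder() returns the modified counter = 42

The answer is 42.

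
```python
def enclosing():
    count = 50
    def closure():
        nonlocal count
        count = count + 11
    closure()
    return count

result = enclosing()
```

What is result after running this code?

Step 1: enclosing() sets count = 50.
Step 2: closure() uses nonlocal to modify count in enclosing's scope: count = 50 + 11 = 61.
Step 3: enclosing() returns the modified count = 61

The answer is 61.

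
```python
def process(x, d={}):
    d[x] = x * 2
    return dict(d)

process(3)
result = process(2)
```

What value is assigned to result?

Step 1: Mutable default dict is shared across calls.
Step 2: First call adds 3: 6. Second call adds 2: 4.
Step 3: result = {3: 6, 2: 4}

The answer is {3: 6, 2: 4}.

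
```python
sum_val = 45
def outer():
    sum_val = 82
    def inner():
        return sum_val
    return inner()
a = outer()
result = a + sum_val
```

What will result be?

Step 1: outer() has local sum_val = 82. inner() reads from enclosing.
Step 2: outer() returns 82. Global sum_val = 45 unchanged.
Step 3: result = 82 + 45 = 127

The answer is 127.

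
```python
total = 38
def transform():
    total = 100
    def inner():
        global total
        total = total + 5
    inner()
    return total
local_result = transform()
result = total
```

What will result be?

Step 1: Global total = 38. transform() creates local total = 100.
Step 2: inner() declares global total and adds 5: global total = 38 + 5 = 43.
Step 3: transform() returns its local total = 100 (unaffected by inner).
Step 4: result = global total = 43

The answer is 43.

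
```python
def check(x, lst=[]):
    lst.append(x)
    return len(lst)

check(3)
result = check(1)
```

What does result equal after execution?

Step 1: Mutable default list persists between calls.
Step 2: First call: lst = [3], len = 1. Second call: lst = [3, 1], len = 2.
Step 3: result = 2

The answer is 2.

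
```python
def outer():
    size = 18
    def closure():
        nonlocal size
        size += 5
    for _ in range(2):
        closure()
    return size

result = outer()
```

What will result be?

Step 1: size = 18.
Step 2: closure() is called 2 times in a loop, each adding 5 via nonlocal.
Step 3: size = 18 + 5 * 2 = 28

The answer is 28.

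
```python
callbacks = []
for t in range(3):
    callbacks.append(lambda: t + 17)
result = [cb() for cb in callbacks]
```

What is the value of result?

Step 1: All lambdas capture t by reference. After the loop, t = 2.
Step 2: Each call returns 2 + 17 = 19.
Step 3: result = [19, 19, 19]

The answer is [19, 19, 19].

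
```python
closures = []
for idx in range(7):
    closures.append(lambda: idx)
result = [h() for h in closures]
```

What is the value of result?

Step 1: All 7 lambdas share the same variable idx.
Step 2: After the loop, idx = 6.
Step 3: Each call returns 6. result = [6, 6, 6, 6, 6, 6, 6]

The answer is [6, 6, 6, 6, 6, 6, 6].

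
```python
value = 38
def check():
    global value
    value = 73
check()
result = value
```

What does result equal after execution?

Step 1: value = 38 globally.
Step 2: check() declares global value and sets it to 73.
Step 3: After check(), global value = 73. result = 73

The answer is 73.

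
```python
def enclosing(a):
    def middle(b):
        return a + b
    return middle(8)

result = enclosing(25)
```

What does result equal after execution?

Step 1: enclosing(25) passes a = 25.
Step 2: middle(8) has b = 8, reads a = 25 from enclosing.
Step 3: result = 25 + 8 = 33

The answer is 33.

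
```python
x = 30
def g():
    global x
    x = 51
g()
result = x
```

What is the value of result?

Step 1: x = 30 globally.
Step 2: g() declares global x and sets it to 51.
Step 3: After g(), global x = 51. result = 51

The answer is 51.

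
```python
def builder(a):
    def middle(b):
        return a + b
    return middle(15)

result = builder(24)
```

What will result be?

Step 1: builder(24) passes a = 24.
Step 2: middle(15) has b = 15, reads a = 24 from enclosing.
Step 3: result = 24 + 15 = 39

The answer is 39.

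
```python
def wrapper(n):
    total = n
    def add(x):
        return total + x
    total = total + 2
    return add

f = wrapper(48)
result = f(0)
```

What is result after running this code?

Step 1: wrapper(48) sets total = 48, then total = 48 + 2 = 50.
Step 2: Closures capture by reference, so add sees total = 50.
Step 3: f(0) returns 50 + 0 = 50

The answer is 50.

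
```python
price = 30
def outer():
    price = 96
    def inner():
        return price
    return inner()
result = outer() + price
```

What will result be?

Step 1: Global price = 30. outer() shadows with price = 96.
Step 2: inner() returns enclosing price = 96. outer() = 96.
Step 3: result = 96 + global price (30) = 126

The answer is 126.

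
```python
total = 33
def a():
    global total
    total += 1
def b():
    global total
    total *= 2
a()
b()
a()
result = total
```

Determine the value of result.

Step 1: total = 33.
Step 2: a(): total = 33 + 1 = 34.
Step 3: b(): total = 34 * 2 = 68.
Step 4: a(): total = 68 + 1 = 69

The answer is 69.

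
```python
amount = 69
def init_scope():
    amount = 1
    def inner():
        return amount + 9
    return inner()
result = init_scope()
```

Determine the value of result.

Step 1: init_scope() shadows global amount with amount = 1.
Step 2: inner() finds amount = 1 in enclosing scope, computes 1 + 9 = 10.
Step 3: result = 10

The answer is 10.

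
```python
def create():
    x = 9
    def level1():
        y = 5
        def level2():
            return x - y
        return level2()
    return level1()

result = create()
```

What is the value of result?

Step 1: x = 9 in create. y = 5 in level1.
Step 2: level2() reads x = 9 and y = 5 from enclosing scopes.
Step 3: result = 9 - 5 = 4

The answer is 4.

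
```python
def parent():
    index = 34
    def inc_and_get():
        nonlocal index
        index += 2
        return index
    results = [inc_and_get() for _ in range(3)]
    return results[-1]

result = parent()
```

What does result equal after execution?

Step 1: index = 34.
Step 2: Three calls to inc_and_get(), each adding 2.
Step 3: Last value = 34 + 2 * 3 = 40

The answer is 40.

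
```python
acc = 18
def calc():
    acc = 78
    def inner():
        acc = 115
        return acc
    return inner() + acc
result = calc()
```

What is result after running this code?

Step 1: calc() has local acc = 78. inner() has local acc = 115.
Step 2: inner() returns its local acc = 115.
Step 3: calc() returns 115 + its own acc (78) = 193

The answer is 193.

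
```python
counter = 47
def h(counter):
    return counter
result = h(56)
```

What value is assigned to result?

Step 1: Global counter = 47.
Step 2: h(56) takes parameter counter = 56, which shadows the global.
Step 3: result = 56

The answer is 56.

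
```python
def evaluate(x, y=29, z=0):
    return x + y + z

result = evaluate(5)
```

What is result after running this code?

Step 1: evaluate(5) uses defaults y = 29, z = 0.
Step 2: Returns 5 + 29 + 0 = 34.
Step 3: result = 34

The answer is 34.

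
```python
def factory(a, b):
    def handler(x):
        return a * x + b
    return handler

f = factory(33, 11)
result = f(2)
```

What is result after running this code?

Step 1: factory(33, 11) captures a = 33, b = 11.
Step 2: f(2) computes 33 * 2 + 11 = 77.
Step 3: result = 77

The answer is 77.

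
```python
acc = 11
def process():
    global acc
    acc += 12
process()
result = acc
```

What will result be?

Step 1: acc = 11 globally.
Step 2: process() modifies global acc: acc += 12 = 23.
Step 3: result = 23

The answer is 23.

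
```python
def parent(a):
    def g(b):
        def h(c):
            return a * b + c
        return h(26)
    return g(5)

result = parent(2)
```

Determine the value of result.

Step 1: a = 2, b = 5, c = 26.
Step 2: h() computes a * b + c = 2 * 5 + 26 = 36.
Step 3: result = 36

The answer is 36.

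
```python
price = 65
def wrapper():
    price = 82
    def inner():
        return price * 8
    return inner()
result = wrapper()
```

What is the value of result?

Step 1: wrapper() shadows global price with price = 82.
Step 2: inner() finds price = 82 in enclosing scope, computes 82 * 8 = 656.
Step 3: result = 656

The answer is 656.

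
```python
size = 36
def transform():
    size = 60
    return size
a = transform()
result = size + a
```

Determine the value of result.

Step 1: Global size = 36. transform() returns local size = 60.
Step 2: a = 60. Global size still = 36.
Step 3: result = 36 + 60 = 96

The answer is 96.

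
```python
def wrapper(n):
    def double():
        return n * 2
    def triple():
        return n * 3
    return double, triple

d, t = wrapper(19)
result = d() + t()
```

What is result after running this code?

Step 1: Both closures capture the same n = 19.
Step 2: d() = 19 * 2 = 38, t() = 19 * 3 = 57.
Step 3: result = 38 + 57 = 95

The answer is 95.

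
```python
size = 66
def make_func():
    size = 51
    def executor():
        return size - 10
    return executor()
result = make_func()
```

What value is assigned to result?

Step 1: make_func() shadows global size with size = 51.
Step 2: executor() finds size = 51 in enclosing scope, computes 51 - 10 = 41.
Step 3: result = 41

The answer is 41.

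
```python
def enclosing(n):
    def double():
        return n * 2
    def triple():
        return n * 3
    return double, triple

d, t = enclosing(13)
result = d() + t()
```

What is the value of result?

Step 1: Both closures capture the same n = 13.
Step 2: d() = 13 * 2 = 26, t() = 13 * 3 = 39.
Step 3: result = 26 + 39 = 65

The answer is 65.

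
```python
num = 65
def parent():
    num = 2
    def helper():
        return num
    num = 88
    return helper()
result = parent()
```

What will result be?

Step 1: parent() sets num = 2, then later num = 88.
Step 2: helper() is called after num is reassigned to 88. Closures capture variables by reference, not by value.
Step 3: result = 88

The answer is 88.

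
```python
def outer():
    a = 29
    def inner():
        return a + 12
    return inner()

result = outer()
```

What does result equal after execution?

Step 1: outer() defines a = 29.
Step 2: inner() reads a = 29 from enclosing scope, returns 29 + 12 = 41.
Step 3: result = 41

The answer is 41.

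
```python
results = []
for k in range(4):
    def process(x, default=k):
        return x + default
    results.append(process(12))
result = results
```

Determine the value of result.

Step 1: Default argument default=k is evaluated at function definition time.
Step 2: Each iteration creates process with default = current k value.
Step 3: process(12) returns 12 + default. results = [12, 13, 14, 15]

The answer is [12, 13, 14, 15].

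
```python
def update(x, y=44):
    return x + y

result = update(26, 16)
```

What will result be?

Step 1: update(26, 16) overrides default y with 16.
Step 2: Returns 26 + 16 = 42.
Step 3: result = 42

The answer is 42.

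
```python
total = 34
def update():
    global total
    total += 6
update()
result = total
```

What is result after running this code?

Step 1: total = 34 globally.
Step 2: update() modifies global total: total += 6 = 40.
Step 3: result = 40

The answer is 40.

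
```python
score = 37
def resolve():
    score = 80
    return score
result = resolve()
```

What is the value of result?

Step 1: Global score = 37.
Step 2: resolve() creates local score = 80, shadowing the global.
Step 3: Returns local score = 80. result = 80

The answer is 80.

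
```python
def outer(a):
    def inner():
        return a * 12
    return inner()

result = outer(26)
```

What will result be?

Step 1: outer(26) binds parameter a = 26.
Step 2: inner() accesses a = 26 from enclosing scope.
Step 3: result = 26 * 12 = 312

The answer is 312.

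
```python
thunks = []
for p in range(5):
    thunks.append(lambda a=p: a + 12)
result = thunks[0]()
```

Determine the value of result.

Step 1: Default argument a=p captures p's value at definition time.
Step 2: thunks[0] was defined when p = 0, so a defaults to 0.
Step 3: result = 0 + 12 = 12 (default arg fixes the late binding issue)

The answer is 12.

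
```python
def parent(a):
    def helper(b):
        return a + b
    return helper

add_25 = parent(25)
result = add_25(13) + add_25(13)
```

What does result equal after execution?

Step 1: add_25 captures a = 25.
Step 2: add_25(13) = 25 + 13 = 38, called twice.
Step 3: result = 38 + 38 = 76

The answer is 76.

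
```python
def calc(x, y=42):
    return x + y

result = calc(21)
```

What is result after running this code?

Step 1: calc(21) uses default y = 42.
Step 2: Returns 21 + 42 = 63.
Step 3: result = 63

The answer is 63.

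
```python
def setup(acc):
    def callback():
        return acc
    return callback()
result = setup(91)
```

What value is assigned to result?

Step 1: setup(91) binds parameter acc = 91.
Step 2: callback() looks up acc in enclosing scope and finds the parameter acc = 91.
Step 3: result = 91

The answer is 91.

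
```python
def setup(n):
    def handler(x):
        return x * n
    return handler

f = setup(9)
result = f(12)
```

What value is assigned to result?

Step 1: setup(9) creates a closure capturing n = 9.
Step 2: f(12) computes 12 * 9 = 108.
Step 3: result = 108

The answer is 108.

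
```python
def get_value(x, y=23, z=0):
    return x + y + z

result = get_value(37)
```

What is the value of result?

Step 1: get_value(37) uses defaults y = 23, z = 0.
Step 2: Returns 37 + 23 + 0 = 60.
Step 3: result = 60

The answer is 60.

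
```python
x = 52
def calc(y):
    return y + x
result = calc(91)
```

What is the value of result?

Step 1: x = 52 is defined globally.
Step 2: calc(91) uses parameter y = 91 and looks up x from global scope = 52.
Step 3: result = 91 + 52 = 143

The answer is 143.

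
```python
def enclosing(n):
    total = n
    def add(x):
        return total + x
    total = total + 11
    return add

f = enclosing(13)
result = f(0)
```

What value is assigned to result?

Step 1: enclosing(13) sets total = 13, then total = 13 + 11 = 24.
Step 2: Closures capture by reference, so add sees total = 24.
Step 3: f(0) returns 24 + 0 = 24

The answer is 24.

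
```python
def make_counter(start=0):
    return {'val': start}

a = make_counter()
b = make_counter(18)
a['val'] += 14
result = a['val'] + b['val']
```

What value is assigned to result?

Step 1: make_counter() returns a new dict each call (immutable default 0).
Step 2: a = {'val': 0}, b = {'val': 18}.
Step 3: a['val'] += 14 = 14. result = 14 + 18 = 32

The answer is 32.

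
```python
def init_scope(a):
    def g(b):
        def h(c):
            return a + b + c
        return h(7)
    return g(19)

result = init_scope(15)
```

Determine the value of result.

Step 1: a = 15, b = 19, c = 7 across three nested scopes.
Step 2: h() accesses all three via LEGB rule.
Step 3: result = 15 + 19 + 7 = 41

The answer is 41.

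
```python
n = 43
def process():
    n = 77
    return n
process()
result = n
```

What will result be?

Step 1: Global n = 43.
Step 2: process() creates local n = 77 (shadow, not modification).
Step 3: After process() returns, global n is unchanged. result = 43

The answer is 43.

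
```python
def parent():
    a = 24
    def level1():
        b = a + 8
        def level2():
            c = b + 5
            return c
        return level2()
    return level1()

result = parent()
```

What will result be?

Step 1: a = 24. b = a + 8 = 32.
Step 2: c = b + 5 = 32 + 5 = 37.
Step 3: result = 37

The answer is 37.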